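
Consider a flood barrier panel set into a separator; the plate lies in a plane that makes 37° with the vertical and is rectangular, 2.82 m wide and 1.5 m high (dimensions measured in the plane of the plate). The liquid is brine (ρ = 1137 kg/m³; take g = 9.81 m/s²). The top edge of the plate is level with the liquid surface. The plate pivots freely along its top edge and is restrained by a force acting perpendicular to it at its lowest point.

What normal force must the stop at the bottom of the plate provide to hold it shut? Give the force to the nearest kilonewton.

P ≈ 19 kN

γ = ρg = 1137 × 9.81 / 1000 = 11.15397 kN/m³.
The plate makes 37° with the vertical, i.e. θ = 90° − 37° = 53° to the horizontal. Measuring y along the incline from the free-surface line, vertical depth h = y·sinθ with sinθ = 0.798636.
The centroid lies 1.5/2 = 0.75 m below the top edge, so y_c = 0.75 m and h_c = 0.75 × 0.798636 = 0.598977 m.
A = 2.82 × 1.5 = 4.23 m².
Resultant F = γ·h_c·A = 11.15397 × 0.598977 × 4.23 = 28.2605 kN.
I_c = b·h³/12 = 2.82 × 1.5³/12 = 0.793125 m⁴.
Centre of pressure: y_p = y_c + I_c/(y_c·A) = 0.75 + 0.793125/(0.75 × 4.23) = 0.75 + 0.25 = 1 m along the plane.
The resultant acts 0.75 + 0.25 = 1 m (along the plate) below the hinge at the top edge, so the moment about the hinge is M = F × 1 = 28.2605 × 1 = 28.2605 kN·m.
A normal force at the bottom, 1.5 m from the hinge, must supply this moment: P = 28.2605/1.5 = 18.8403 kN.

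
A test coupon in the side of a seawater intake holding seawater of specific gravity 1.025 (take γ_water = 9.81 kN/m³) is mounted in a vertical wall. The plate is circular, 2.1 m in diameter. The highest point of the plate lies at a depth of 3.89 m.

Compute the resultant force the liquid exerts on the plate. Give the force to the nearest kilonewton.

γ = 1.025 × 9.81 = 10.05525 kN/m³.
The centroid is at the centre, 1.05 m below the top of the plate, so the centroid depth is h_c = 3.89 + 1.05 = 4.94 m.
A = π(1.05)² = 3.46361 m².
Resultant F = γ·h_c·A = 10.05525 × 4.94 × 3.46361 = 172.048 kN.

F ≈ 172 kN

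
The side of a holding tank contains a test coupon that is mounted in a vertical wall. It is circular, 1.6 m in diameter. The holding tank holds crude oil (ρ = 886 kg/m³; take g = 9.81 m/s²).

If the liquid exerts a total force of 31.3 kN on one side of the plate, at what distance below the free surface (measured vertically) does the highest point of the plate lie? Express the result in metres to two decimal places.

d_top ≈ 0.99 m

γ = ρg = 886 × 9.81 / 1000 = 8.69166 kN/m³.
A = π(0.8)² = 2.01062 m².
From F = γ·h_c·A, the centroid depth is h_c = 31.3/(8.69166 × 2.01062) = 1.79107 m.
The centroid is at the centre, 0.8 m below the top of the plate, so the highest point sits at h_top = 1.79107 − 0.8 = 0.99107 m below the surface.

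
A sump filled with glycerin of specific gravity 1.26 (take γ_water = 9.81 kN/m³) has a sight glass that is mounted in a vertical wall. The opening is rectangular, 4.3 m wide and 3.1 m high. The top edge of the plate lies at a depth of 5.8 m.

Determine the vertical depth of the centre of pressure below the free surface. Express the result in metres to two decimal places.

h_p = 7.46 m

γ = 1.26 × 9.81 = 12.3606 kN/m³.
The centroid lies 3.1/2 = 1.55 m below the top edge, so the centroid depth is h_c = 5.8 + 1.55 = 7.35 m.
A = 4.3 × 3.1 = 13.33 m².
Resultant F = γ·h_c·A = 12.3606 × 7.35 × 13.33 = 1211.04 kN.
I_c = b·h³/12 = 4.3 × 3.1³/12 = 10.6751 m⁴.
Centre of pressure: y_p = y_c + I_c/(y_c·A) = 7.35 + 10.6751/(7.35 × 13.33) = 7.35 + 0.108957 = 7.45896 m along the plane.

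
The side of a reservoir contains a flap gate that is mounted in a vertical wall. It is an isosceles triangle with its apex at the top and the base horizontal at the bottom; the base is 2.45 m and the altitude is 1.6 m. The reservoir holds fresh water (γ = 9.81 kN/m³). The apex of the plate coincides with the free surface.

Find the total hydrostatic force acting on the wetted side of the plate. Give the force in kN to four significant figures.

γ = 9.81 kN/m³.
With the apex up, the centroid sits 2h/3 = 2 × 1.6/3 = 1.06667 m below the apex, so the centroid depth is h_c = 1.06667 m.
A = ½ × 2.45 × 1.6 = 1.96 m².
Resultant F = γ·h_c·A = 9.81 × 1.06667 × 1.96 = 20.5095 kN.

F ≈ 20.51 kN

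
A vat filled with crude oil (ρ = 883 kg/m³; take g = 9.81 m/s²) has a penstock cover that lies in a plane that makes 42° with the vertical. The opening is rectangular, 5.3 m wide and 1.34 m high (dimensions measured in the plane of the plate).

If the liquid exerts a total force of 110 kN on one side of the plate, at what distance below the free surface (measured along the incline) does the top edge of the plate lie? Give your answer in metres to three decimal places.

y_top ≈ 1.736 m

γ = ρg = 883 × 9.81 / 1000 = 8.66223 kN/m³.
A = 5.3 × 1.34 = 7.102 m².
From F = γ·h_c·A, the centroid depth is h_c = 110/(8.66223 × 7.102) = 1.78806 m.
The plate makes 42° with the vertical, i.e. θ = 90° − 42° = 48° to the horizontal. Measuring y along the incline from the free-surface line, vertical depth h = y·sinθ with sinθ = 0.743145.
Along the incline, y_c = h_c/sinθ = 1.78806/0.743145 = 2.40607 m.
The centroid lies 1.34/2 = 0.67 m below the top edge, so the top edge sits at y_top = 2.40607 − 0.67 = 1.73607 m along the incline.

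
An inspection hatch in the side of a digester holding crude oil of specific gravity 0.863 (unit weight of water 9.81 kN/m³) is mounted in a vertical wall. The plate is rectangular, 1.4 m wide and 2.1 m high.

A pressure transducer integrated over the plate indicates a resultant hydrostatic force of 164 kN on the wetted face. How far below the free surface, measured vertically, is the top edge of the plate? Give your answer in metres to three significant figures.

γ = 0.863 × 9.81 = 8.46603 kN/m³.
A = 1.4 × 2.1 = 2.94 m².
From F = γ·h_c·A, the centroid depth is h_c = 164/(8.46603 × 2.94) = 6.58896 m.
The centroid lies 2.1/2 = 1.05 m below the top edge, so the top edge sits at h_top = 6.58896 − 1.05 = 5.53896 m below the surface.

d_top ≈ 5.54 m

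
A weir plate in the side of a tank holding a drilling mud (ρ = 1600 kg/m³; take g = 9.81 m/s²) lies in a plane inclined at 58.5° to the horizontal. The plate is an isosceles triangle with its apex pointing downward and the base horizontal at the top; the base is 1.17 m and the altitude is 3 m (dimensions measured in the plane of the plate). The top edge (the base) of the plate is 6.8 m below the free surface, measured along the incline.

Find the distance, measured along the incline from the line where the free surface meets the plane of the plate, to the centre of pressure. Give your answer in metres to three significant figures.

γ = ρg = 1600 × 9.81 / 1000 = 15.696 kN/m³.
Let θ = 58.5° be the plate's angle to the horizontal; measure y along the incline from where the plane meets the free surface. Vertical depth h = y·sinθ with sinθ = 0.852640.
With the apex down, the centroid sits h/3 = 3/3 = 1 m below the base (the top edge), so y_c = 6.8 + 1 = 7.8 m and h_c = 7.8 × 0.852640 = 6.65059 m.
A = ½ × 1.17 × 3 = 1.755 m².
Resultant F = γ·h_c·A = 15.696 × 6.65059 × 1.755 = 183.2 kN.
I_c = b·h³/36 = 1.17 × 3³/36 = 0.8775 m⁴.
Centre of pressure: y_p = y_c + I_c/(y_c·A) = 7.8 + 0.8775/(7.8 × 1.755) = 7.8 + 0.0641026 = 7.8641 m along the plane.

y_p = 7.86 m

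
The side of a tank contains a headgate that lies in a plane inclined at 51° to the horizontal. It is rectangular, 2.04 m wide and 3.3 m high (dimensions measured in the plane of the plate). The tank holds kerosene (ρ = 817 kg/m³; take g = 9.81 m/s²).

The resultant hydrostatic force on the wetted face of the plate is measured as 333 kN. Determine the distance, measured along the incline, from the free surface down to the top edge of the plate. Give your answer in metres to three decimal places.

γ = ρg = 817 × 9.81 / 1000 = 8.01477 kN/m³.
A = 2.04 × 3.3 = 6.732 m².
From F = γ·h_c·A, the centroid depth is h_c = 333/(8.01477 × 6.732) = 6.17176 m.
Let θ = 51° be the plate's angle to the horizontal; measure y along the incline from where the plane meets the free surface. Vertical depth h = y·sinθ with sinθ = 0.777146.
Along the incline, y_c = h_c/sinθ = 6.17176/0.777146 = 7.94157 m.
The centroid lies 3.3/2 = 1.65 m below the top edge, so the top edge sits at y_top = 7.94157 − 1.65 = 6.29157 m along the incline.

y_top ≈ 6.292 m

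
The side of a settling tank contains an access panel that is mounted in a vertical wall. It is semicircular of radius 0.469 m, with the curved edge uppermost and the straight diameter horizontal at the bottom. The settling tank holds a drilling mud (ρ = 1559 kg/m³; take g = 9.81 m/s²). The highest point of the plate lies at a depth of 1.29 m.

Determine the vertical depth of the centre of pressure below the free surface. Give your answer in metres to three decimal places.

γ = ρg = 1559 × 9.81 / 1000 = 15.29379 kN/m³.
The centroid lies 4r/(3π) = 0.19905 m above the diameter, so r − 4r/(3π) = 0.469 − 0.19905 = 0.26995 m below the topmost point, so the centroid depth is h_c = 1.29 + 0.26995 = 1.55995 m.
A = πr²/2 = π × 0.469²/2 = 0.345514 m².
Resultant F = γ·h_c·A = 15.29379 × 1.55995 × 0.345514 = 8.24312 kN.
I_c = (π/8 − 8/(9π))·r⁴ = 0.109757 × 0.469⁴ = 0.00531036 m⁴.
Centre of pressure: y_p = y_c + I_c/(y_c·A) = 1.55995 + 0.00531036/(1.55995 × 0.345514) = 1.55995 + 0.00985253 = 1.5698 m along the plane.

h_p = 1.570 m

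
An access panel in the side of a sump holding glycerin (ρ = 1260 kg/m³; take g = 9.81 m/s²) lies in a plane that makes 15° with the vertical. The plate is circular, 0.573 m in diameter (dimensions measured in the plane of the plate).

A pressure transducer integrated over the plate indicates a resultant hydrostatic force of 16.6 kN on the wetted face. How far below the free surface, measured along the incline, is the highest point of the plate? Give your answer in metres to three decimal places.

y_top ≈ 5.105 m

γ = ρg = 1260 × 9.81 / 1000 = 12.3606 kN/m³.
A = π(0.2865)² = 0.257869 m².
From F = γ·h_c·A, the centroid depth is h_c = 16.6/(12.3606 × 0.257869) = 5.20798 m.
The plate makes 15° with the vertical, i.e. θ = 90° − 15° = 75° to the horizontal. Measuring y along the incline from the free-surface line, vertical depth h = y·sinθ with sinθ = 0.965926.
Along the incline, y_c = h_c/sinθ = 5.20798/0.965926 = 5.3917 m.
The centroid is at the centre, 0.2865 m below the top of the plate, so the highest point sits at y_top = 5.3917 − 0.2865 = 5.1052 m along the incline.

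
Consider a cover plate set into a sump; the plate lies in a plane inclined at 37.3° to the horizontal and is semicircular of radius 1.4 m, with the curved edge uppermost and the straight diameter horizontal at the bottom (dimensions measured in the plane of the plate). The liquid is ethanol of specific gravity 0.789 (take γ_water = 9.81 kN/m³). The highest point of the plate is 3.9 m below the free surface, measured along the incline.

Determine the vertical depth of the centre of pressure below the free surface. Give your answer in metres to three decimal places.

γ = 0.789 × 9.81 = 7.74009 kN/m³.
Let θ = 37.3° be the plate's angle to the horizontal; measure y along the incline from where the plane meets the free surface. Vertical depth h = y·sinθ with sinθ = 0.605988.
The centroid lies 4r/(3π) = 0.594178 m above the diameter, so r − 4r/(3π) = 1.4 − 0.594178 = 0.805822 m below the topmost point, so y_c = 3.9 + 0.805822 = 4.70582 m and h_c = 4.70582 × 0.605988 = 2.85167 m.
A = πr²/2 = π × 1.4²/2 = 3.07876 m².
Resultant F = γ·h_c·A = 7.74009 × 2.85167 × 3.07876 = 67.955 kN.
I_c = (π/8 − 8/(9π))·r⁴ = 0.109757 × 1.4⁴ = 0.421642 m⁴.
Centre of pressure: y_p = y_c + I_c/(y_c·A) = 4.70582 + 0.421642/(4.70582 × 3.07876) = 4.70582 + 0.0291027 = 4.73492 m along the plane.
Vertically, h_p = y_p·sinθ = 4.73492 × 0.605988 = 2.8693 m.

h_p = 2.869 m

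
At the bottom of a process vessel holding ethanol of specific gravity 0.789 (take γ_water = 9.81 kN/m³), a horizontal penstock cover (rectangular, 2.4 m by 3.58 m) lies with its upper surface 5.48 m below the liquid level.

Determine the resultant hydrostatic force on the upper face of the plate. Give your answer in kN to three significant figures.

γ = 0.789 × 9.81 = 7.74009 kN/m³.
The plate is horizontal, so pressure is uniform at p = γ·h = 7.74009 × 5.48 = 42.4157 kN/m².
A = 2.4 × 3.58 = 8.592 m².
F = p·A = 42.4157 × 8.592 = 364.436 kN.

F ≈ 364 kN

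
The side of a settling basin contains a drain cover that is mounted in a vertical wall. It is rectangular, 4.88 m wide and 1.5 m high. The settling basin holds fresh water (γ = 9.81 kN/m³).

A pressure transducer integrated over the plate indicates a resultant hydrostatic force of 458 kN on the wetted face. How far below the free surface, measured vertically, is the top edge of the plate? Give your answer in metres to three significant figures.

γ = 9.81 kN/m³.
A = 4.88 × 1.5 = 7.32 m².
From F = γ·h_c·A, the centroid depth is h_c = 458/(9.81 × 7.32) = 6.37801 m.
The centroid lies 1.5/2 = 0.75 m below the top edge, so the top edge sits at h_top = 6.37801 − 0.75 = 5.62801 m below the surface.

d_top ≈ 5.63 m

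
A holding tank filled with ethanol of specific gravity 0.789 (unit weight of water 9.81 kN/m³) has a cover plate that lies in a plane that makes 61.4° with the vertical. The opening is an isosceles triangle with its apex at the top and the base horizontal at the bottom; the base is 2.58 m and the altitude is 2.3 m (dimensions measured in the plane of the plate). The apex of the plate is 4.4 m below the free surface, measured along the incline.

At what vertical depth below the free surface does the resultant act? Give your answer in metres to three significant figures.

γ = 0.789 × 9.81 = 7.74009 kN/m³.
The plate makes 61.4° with the vertical, i.e. θ = 90° − 61.4° = 28.6° to the horizontal. Measuring y along the incline from the free-surface line, vertical depth h = y·sinθ with sinθ = 0.478692.
With the apex up, the centroid sits 2h/3 = 2 × 2.3/3 = 1.53333 m below the apex, so y_c = 4.4 + 1.53333 = 5.93333 m and h_c = 5.93333 × 0.478692 = 2.84024 m.
A = ½ × 2.58 × 2.3 = 2.967 m².
Resultant F = γ·h_c·A = 7.74009 × 2.84024 × 2.967 = 65.2257 kN.
I_c = b·h³/36 = 2.58 × 2.3³/36 = 0.871968 m⁴.
Centre of pressure: y_p = y_c + I_c/(y_c·A) = 5.93333 + 0.871968/(5.93333 × 2.967) = 5.93333 + 0.0495318 = 5.98286 m along the plane.
Vertically, h_p = y_p·sinθ = 5.98286 × 0.478692 = 2.86395 m.

h_p = 2.86 m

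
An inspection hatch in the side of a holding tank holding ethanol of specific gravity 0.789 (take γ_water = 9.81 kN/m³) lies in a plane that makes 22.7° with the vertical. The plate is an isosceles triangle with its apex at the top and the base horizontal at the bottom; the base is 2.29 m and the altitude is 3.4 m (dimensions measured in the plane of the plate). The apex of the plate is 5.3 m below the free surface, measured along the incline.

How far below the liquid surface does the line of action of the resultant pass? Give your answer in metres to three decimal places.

γ = 0.789 × 9.81 = 7.74009 kN/m³.
The plate makes 22.7° with the vertical, i.e. θ = 90° − 22.7° = 67.3° to the horizontal. Measuring y along the incline from the free-surface line, vertical depth h = y·sinθ with sinθ = 0.922538.
With the apex up, the centroid sits 2h/3 = 2 × 3.4/3 = 2.26667 m below the apex, so y_c = 5.3 + 2.26667 = 7.56667 m and h_c = 7.56667 × 0.922538 = 6.98054 m.
A = ½ × 2.29 × 3.4 = 3.893 m².
Resultant F = γ·h_c·A = 7.74009 × 6.98054 × 3.893 = 210.339 kN.
I_c = b·h³/36 = 2.29 × 3.4³/36 = 2.50017 m⁴.
Centre of pressure: y_p = y_c + I_c/(y_c·A) = 7.56667 + 2.50017/(7.56667 × 3.893) = 7.56667 + 0.0848751 = 7.65155 m along the plane.
Vertically, h_p = y_p·sinθ = 7.65155 × 0.922538 = 7.05885 m.

h_p = 7.059 m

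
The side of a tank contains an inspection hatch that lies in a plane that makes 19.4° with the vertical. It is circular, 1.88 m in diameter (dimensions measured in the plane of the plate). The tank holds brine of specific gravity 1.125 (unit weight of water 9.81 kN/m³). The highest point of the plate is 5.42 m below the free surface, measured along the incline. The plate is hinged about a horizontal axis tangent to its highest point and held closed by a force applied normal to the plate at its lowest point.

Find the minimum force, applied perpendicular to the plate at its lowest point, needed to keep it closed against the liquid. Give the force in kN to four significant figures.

P ≈ 95.29 kN

γ = 1.125 × 9.81 = 11.03625 kN/m³.
The plate makes 19.4° with the vertical, i.e. θ = 90° − 19.4° = 70.6° to the horizontal. Measuring y along the incline from the free-surface line, vertical depth h = y·sinθ with sinθ = 0.943223.
The centroid is at the centre, 0.94 m below the top of the plate, so y_c = 5.42 + 0.94 = 6.36 m and h_c = 6.36 × 0.943223 = 5.9989 m.
A = π(0.94)² = 2.77591 m².
Resultant F = γ·h_c·A = 11.03625 × 5.9989 × 2.77591 = 183.78 kN.
I_c = πr⁴/4 = π × 0.94⁴/4 = 0.613199 m⁴.
Centre of pressure: y_p = y_c + I_c/(y_c·A) = 6.36 + 0.613199/(6.36 × 2.77591) = 6.36 + 0.0347327 = 6.39473 m along the plane.
The resultant acts 0.94 + 0.0347327 = 0.974733 m (along the plate) below the hinge at the top edge, so the moment about the hinge is M = F × 0.974733 = 183.78 × 0.974733 = 179.136 kN·m.
A normal force at the bottom, 1.88 m from the hinge, must supply this moment: P = 179.136/1.88 = 95.2851 kN.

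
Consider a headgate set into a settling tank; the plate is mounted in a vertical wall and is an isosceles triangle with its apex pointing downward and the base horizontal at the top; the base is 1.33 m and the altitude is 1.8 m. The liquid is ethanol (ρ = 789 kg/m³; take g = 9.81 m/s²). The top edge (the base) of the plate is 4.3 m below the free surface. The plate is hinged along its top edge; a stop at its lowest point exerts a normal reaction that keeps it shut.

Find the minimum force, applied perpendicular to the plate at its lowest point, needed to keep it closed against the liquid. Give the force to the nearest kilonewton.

γ = ρg = 789 × 9.81 / 1000 = 7.74009 kN/m³.
With the apex down, the centroid sits h/3 = 1.8/3 = 0.6 m below the base (the top edge), so the centroid depth is h_c = 4.3 + 0.6 = 4.9 m.
A = ½ × 1.33 × 1.8 = 1.197 m².
Resultant F = γ·h_c·A = 7.74009 × 4.9 × 1.197 = 45.3979 kN.
I_c = b·h³/36 = 1.33 × 1.8³/36 = 0.21546 m⁴.
Centre of pressure: y_p = y_c + I_c/(y_c·A) = 4.9 + 0.21546/(4.9 × 1.197) = 4.9 + 0.0367347 = 4.93673 m along the plane.
The resultant acts 0.6 + 0.0367347 = 0.636735 m (along the plate) below the hinge at the top edge, so the moment about the hinge is M = F × 0.636735 = 45.3979 × 0.636735 = 28.9064 kN·m.
A normal force at the bottom, 1.8 m from the hinge, must supply this moment: P = 28.9064/1.8 = 16.0591 kN.

P ≈ 16 kN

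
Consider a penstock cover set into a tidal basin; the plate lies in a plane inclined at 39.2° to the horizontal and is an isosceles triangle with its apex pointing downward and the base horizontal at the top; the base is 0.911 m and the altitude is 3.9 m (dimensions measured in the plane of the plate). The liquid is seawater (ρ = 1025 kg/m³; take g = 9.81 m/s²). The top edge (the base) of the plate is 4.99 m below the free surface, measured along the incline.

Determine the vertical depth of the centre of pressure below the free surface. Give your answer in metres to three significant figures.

γ = ρg = 1025 × 9.81 / 1000 = 10.05525 kN/m³.
Let θ = 39.2° be the plate's angle to the horizontal; measure y along the incline from where the plane meets the free surface. Vertical depth h = y·sinθ with sinθ = 0.632029.
With the apex down, the centroid sits h/3 = 3.9/3 = 1.3 m below the base (the top edge), so y_c = 4.99 + 1.3 = 6.29 m and h_c = 6.29 × 0.632029 = 3.97546 m.
A = ½ × 0.911 × 3.9 = 1.77645 m².
Resultant F = γ·h_c·A = 10.05525 × 3.97546 × 1.77645 = 71.0122 kN.
I_c = b·h³/36 = 0.911 × 3.9³/36 = 1.5011 m⁴.
Centre of pressure: y_p = y_c + I_c/(y_c·A) = 6.29 + 1.5011/(6.29 × 1.77645) = 6.29 + 0.13434 = 6.42434 m along the plane.
Vertically, h_p = y_p·sinθ = 6.42434 × 0.632029 = 4.06037 m.

h_p = 4.06 m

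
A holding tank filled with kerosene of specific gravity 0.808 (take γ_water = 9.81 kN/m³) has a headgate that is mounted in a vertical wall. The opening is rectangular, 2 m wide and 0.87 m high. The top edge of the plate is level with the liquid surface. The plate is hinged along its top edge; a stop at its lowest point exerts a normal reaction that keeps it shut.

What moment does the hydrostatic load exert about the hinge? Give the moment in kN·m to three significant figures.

M ≈ 3.48 kN·m

γ = 0.808 × 9.81 = 7.92648 kN/m³.
The centroid lies 0.87/2 = 0.435 m below the top edge, so the centroid depth is h_c = 0.435 m.
A = 2 × 0.87 = 1.74 m².
Resultant F = γ·h_c·A = 7.92648 × 0.435 × 1.74 = 5.99955 kN.
I_c = b·h³/12 = 2 × 0.87³/12 = 0.10975 m⁴.
Centre of pressure: y_p = y_c + I_c/(y_c·A) = 0.435 + 0.10975/(0.435 × 1.74) = 0.435 + 0.144999 = 0.579999 m along the plane.
The resultant acts 0.435 + 0.144999 = 0.579999 m (along the plate) below the hinge at the top edge, so the moment about the hinge is M = F × 0.579999 = 5.99955 × 0.579999 = 3.47973 kN·m.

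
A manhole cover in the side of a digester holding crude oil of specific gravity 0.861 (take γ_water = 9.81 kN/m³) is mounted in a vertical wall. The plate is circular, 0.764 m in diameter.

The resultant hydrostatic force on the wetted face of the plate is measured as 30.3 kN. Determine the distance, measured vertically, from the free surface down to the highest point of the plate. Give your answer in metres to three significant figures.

d_top ≈ 7.44 m

γ = 0.861 × 9.81 = 8.44641 kN/m³.
A = π(0.382)² = 0.458434 m².
From F = γ·h_c·A, the centroid depth is h_c = 30.3/(8.44641 × 0.458434) = 7.82517 m.
The centroid is at the centre, 0.382 m below the top of the plate, so the highest point sits at h_top = 7.82517 − 0.382 = 7.44317 m below the surface.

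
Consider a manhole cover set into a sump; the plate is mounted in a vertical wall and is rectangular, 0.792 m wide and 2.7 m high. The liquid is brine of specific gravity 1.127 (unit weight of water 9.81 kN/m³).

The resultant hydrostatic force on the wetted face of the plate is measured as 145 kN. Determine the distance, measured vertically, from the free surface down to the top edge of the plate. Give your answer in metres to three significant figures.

d_top ≈ 4.78 m

γ = 1.127 × 9.81 = 11.05587 kN/m³.
A = 0.792 × 2.7 = 2.1384 m².
From F = γ·h_c·A, the centroid depth is h_c = 145/(11.05587 × 2.1384) = 6.13319 m.
The centroid lies 2.7/2 = 1.35 m below the top edge, so the top edge sits at h_top = 6.13319 − 1.35 = 4.78319 m below the surface.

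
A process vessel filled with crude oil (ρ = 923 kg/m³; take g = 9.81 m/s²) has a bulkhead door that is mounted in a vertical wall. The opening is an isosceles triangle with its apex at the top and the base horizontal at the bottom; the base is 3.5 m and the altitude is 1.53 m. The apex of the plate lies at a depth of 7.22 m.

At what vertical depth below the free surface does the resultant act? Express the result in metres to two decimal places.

h_p = 8.26 m

γ = ρg = 923 × 9.81 / 1000 = 9.05463 kN/m³.
With the apex up, the centroid sits 2h/3 = 2 × 1.53/3 = 1.02 m below the apex, so the centroid depth is h_c = 7.22 + 1.02 = 8.24 m.
A = ½ × 3.5 × 1.53 = 2.6775 m².
Resultant F = γ·h_c·A = 9.05463 × 8.24 × 2.6775 = 199.769 kN.
I_c = b·h³/36 = 3.5 × 1.53³/36 = 0.348209 m⁴.
Centre of pressure: y_p = y_c + I_c/(y_c·A) = 8.24 + 0.348209/(8.24 × 2.6775) = 8.24 + 0.0157828 = 8.25578 m along the plane.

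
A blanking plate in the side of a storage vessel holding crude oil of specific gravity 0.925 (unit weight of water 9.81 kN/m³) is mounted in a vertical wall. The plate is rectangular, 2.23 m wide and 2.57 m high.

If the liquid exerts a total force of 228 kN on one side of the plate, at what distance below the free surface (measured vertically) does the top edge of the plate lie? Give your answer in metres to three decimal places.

d_top ≈ 3.099 m

γ = 0.925 × 9.81 = 9.07425 kN/m³.
A = 2.23 × 2.57 = 5.7311 m².
From F = γ·h_c·A, the centroid depth is h_c = 228/(9.07425 × 5.7311) = 4.38416 m.
The centroid lies 2.57/2 = 1.285 m below the top edge, so the top edge sits at h_top = 4.38416 − 1.285 = 3.09916 m below the surface.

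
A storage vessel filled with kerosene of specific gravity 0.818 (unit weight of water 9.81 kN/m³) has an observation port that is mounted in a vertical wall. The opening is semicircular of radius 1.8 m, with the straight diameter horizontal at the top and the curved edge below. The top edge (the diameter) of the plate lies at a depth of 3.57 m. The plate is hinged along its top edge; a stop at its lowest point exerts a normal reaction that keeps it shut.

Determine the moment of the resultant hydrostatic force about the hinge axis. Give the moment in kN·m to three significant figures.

γ = 0.818 × 9.81 = 8.02458 kN/m³.
The centroid of a semicircle lies 4r/(3π) = 0.763944 m from the diameter, here below the top edge, so the centroid depth is h_c = 3.57 + 0.763944 = 4.33394 m.
A = πr²/2 = π × 1.8²/2 = 5.08938 m².
Resultant F = γ·h_c·A = 8.02458 × 4.33394 × 5.08938 = 176.999 kN.
I_c = (π/8 − 8/(9π))·r⁴ = 0.109757 × 1.8⁴ = 1.15219 m⁴.
Centre of pressure: y_p = y_c + I_c/(y_c·A) = 4.33394 + 1.15219/(4.33394 × 5.08938) = 4.33394 + 0.0522368 = 4.38618 m along the plane.
The resultant acts 0.763944 + 0.0522368 = 0.816181 m (along the plate) below the hinge at the top edge, so the moment about the hinge is M = F × 0.816181 = 176.999 × 0.816181 = 144.463 kN·m.

M ≈ 144 kN·m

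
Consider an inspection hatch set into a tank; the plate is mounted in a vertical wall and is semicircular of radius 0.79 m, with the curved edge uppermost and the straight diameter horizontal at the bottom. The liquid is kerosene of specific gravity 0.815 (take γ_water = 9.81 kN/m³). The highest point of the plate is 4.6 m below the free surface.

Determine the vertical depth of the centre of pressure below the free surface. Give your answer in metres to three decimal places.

h_p = 5.063 m

γ = 0.815 × 9.81 = 7.99515 kN/m³.
The centroid lies 4r/(3π) = 0.335286 m above the diameter, so r − 4r/(3π) = 0.79 − 0.335286 = 0.454714 m below the topmost point, so the centroid depth is h_c = 4.6 + 0.454714 = 5.05471 m.
A = πr²/2 = π × 0.79²/2 = 0.980334 m².
Resultant F = γ·h_c·A = 7.99515 × 5.05471 × 0.980334 = 39.6184 kN.
I_c = (π/8 − 8/(9π))·r⁴ = 0.109757 × 0.79⁴ = 0.0427504 m⁴.
Centre of pressure: y_p = y_c + I_c/(y_c·A) = 5.05471 + 0.0427504/(5.05471 × 0.980334) = 5.05471 + 0.0086272 = 5.06334 m along the plane.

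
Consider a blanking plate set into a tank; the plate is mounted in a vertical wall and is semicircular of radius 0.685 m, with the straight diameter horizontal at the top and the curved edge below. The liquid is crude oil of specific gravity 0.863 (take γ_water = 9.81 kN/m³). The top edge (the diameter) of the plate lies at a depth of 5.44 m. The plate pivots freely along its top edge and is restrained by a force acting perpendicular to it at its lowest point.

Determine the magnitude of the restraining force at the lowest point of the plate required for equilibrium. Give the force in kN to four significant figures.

γ = 0.863 × 9.81 = 8.46603 kN/m³.
The centroid of a semicircle lies 4r/(3π) = 0.290723 m from the diameter, here below the top edge, so the centroid depth is h_c = 5.44 + 0.290723 = 5.73072 m.
A = πr²/2 = π × 0.685²/2 = 0.737057 m².
Resultant F = γ·h_c·A = 8.46603 × 5.73072 × 0.737057 = 35.7594 kN.
I_c = (π/8 − 8/(9π))·r⁴ = 0.109757 × 0.685⁴ = 0.0241654 m⁴.
Centre of pressure: y_p = y_c + I_c/(y_c·A) = 5.73072 + 0.0241654/(5.73072 × 0.737057) = 5.73072 + 0.00572116 = 5.73644 m along the plane.
The resultant acts 0.290723 + 0.00572116 = 0.296444 m (along the plate) below the hinge at the top edge, so the moment about the hinge is M = F × 0.296444 = 35.7594 × 0.296444 = 10.6007 kN·m.
A normal force at the bottom, 0.685 m from the hinge, must supply this moment: P = 10.6007/0.685 = 15.4755 kN.

P ≈ 15.48 kN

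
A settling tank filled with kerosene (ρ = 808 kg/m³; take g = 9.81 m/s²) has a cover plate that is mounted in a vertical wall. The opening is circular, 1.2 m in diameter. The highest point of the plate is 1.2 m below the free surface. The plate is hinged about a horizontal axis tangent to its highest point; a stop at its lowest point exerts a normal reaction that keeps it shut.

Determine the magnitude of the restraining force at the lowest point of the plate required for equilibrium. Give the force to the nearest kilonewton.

γ = ρg = 808 × 9.81 / 1000 = 7.92648 kN/m³.
The centroid is at the centre, 0.6 m below the top of the plate, so the centroid depth is h_c = 1.2 + 0.6 = 1.8 m.
A = π(0.6)² = 1.13097 m².
Resultant F = γ·h_c·A = 7.92648 × 1.8 × 1.13097 = 16.1363 kN.
I_c = πr⁴/4 = π × 0.6⁴/4 = 0.101788 m⁴.
Centre of pressure: y_p = y_c + I_c/(y_c·A) = 1.8 + 0.101788/(1.8 × 1.13097) = 1.8 + 0.0500003 = 1.85 m along the plane.
The resultant acts 0.6 + 0.0500003 = 0.65 m (along the plate) below the hinge at the top edge, so the moment about the hinge is M = F × 0.65 = 16.1363 × 0.65 = 10.4886 kN·m.
A normal force at the bottom, 1.2 m from the hinge, must supply this moment: P = 10.4886/1.2 = 8.7405 kN.

P ≈ 9 kN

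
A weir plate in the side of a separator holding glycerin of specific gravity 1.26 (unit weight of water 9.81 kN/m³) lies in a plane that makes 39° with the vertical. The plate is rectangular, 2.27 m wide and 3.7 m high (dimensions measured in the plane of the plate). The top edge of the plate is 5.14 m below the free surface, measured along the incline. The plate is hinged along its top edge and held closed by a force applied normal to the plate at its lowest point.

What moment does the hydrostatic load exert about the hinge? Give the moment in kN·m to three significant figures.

γ = 1.26 × 9.81 = 12.3606 kN/m³.
The plate makes 39° with the vertical, i.e. θ = 90° − 39° = 51° to the horizontal. Measuring y along the incline from the free-surface line, vertical depth h = y·sinθ with sinθ = 0.777146.
The centroid lies 3.7/2 = 1.85 m below the top edge, so y_c = 5.14 + 1.85 = 6.99 m and h_c = 6.99 × 0.777146 = 5.43225 m.
A = 2.27 × 3.7 = 8.399 m².
Resultant F = γ·h_c·A = 12.3606 × 5.43225 × 8.399 = 563.958 kN.
I_c = b·h³/12 = 2.27 × 3.7³/12 = 9.58186 m⁴.
Centre of pressure: y_p = y_c + I_c/(y_c·A) = 6.99 + 9.58186/(6.99 × 8.399) = 6.99 + 0.163209 = 7.15321 m along the plane.
The resultant acts 1.85 + 0.163209 = 2.01321 m (along the plate) below the hinge at the top edge, so the moment about the hinge is M = F × 2.01321 = 563.958 × 2.01321 = 1135.37 kN·m.

M ≈ 1140 kN·m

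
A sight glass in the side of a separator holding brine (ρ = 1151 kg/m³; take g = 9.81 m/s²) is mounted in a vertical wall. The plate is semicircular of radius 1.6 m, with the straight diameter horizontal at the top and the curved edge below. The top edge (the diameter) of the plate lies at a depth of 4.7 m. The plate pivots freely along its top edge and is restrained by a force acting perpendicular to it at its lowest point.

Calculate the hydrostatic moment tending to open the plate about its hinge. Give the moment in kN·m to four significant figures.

M ≈ 174.0 kN·m

γ = ρg = 1151 × 9.81 / 1000 = 11.29131 kN/m³.
The centroid of a semicircle lies 4r/(3π) = 0.679061 m from the diameter, here below the top edge, so the centroid depth is h_c = 4.7 + 0.679061 = 5.37906 m.
A = πr²/2 = π × 1.6²/2 = 4.02124 m².
Resultant F = γ·h_c·A = 11.29131 × 5.37906 × 4.02124 = 244.237 kN.
I_c = (π/8 − 8/(9π))·r⁴ = 0.109757 × 1.6⁴ = 0.719303 m⁴.
Centre of pressure: y_p = y_c + I_c/(y_c·A) = 5.37906 + 0.719303/(5.37906 × 4.02124) = 5.37906 + 0.0332541 = 5.41231 m along the plane.
The resultant acts 0.679061 + 0.0332541 = 0.712315 m (along the plate) below the hinge at the top edge, so the moment about the hinge is M = F × 0.712315 = 244.237 × 0.712315 = 173.974 kN·m.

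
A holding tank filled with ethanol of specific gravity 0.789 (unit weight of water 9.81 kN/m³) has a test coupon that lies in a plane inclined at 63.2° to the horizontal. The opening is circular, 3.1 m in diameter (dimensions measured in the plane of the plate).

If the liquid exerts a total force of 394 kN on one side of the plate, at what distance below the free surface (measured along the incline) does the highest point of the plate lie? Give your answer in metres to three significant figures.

γ = 0.789 × 9.81 = 7.74009 kN/m³.
A = π(1.55)² = 7.54768 m².
From F = γ·h_c·A, the centroid depth is h_c = 394/(7.74009 × 7.54768) = 6.7443 m.
Let θ = 63.2° be the plate's angle to the horizontal; measure y along the incline from where the plane meets the free surface. Vertical depth h = y·sinθ with sinθ = 0.892586.
Along the incline, y_c = h_c/sinθ = 6.7443/0.892586 = 7.55591 m.
The centroid is at the centre, 1.55 m below the top of the plate, so the highest point sits at y_top = 7.55591 − 1.55 = 6.00591 m along the incline.

y_top ≈ 6.01 m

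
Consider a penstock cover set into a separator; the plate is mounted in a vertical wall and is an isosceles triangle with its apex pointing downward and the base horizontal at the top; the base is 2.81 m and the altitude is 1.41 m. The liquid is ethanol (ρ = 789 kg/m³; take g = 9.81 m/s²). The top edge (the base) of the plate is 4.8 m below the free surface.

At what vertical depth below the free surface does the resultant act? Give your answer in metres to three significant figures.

h_p = 5.29 m

γ = ρg = 789 × 9.81 / 1000 = 7.74009 kN/m³.
With the apex down, the centroid sits h/3 = 1.41/3 = 0.47 m below the base (the top edge), so the centroid depth is h_c = 4.8 + 0.47 = 5.27 m.
A = ½ × 2.81 × 1.41 = 1.98105 m².
Resultant F = γ·h_c·A = 7.74009 × 5.27 × 1.98105 = 80.8076 kN.
I_c = b·h³/36 = 2.81 × 1.41³/36 = 0.218807 m⁴.
Centre of pressure: y_p = y_c + I_c/(y_c·A) = 5.27 + 0.218807/(5.27 × 1.98105) = 5.27 + 0.0209583 = 5.29096 m along the plane.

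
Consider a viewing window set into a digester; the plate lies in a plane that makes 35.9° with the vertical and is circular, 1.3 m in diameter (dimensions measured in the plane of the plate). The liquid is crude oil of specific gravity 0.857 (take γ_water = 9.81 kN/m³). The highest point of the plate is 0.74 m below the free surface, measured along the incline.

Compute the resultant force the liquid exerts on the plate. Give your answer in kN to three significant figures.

F ≈ 12.6 kN

γ = 0.857 × 9.81 = 8.40717 kN/m³.
The plate makes 35.9° with the vertical, i.e. θ = 90° − 35.9° = 54.1° to the horizontal. Measuring y along the incline from the free-surface line, vertical depth h = y·sinθ with sinθ = 0.810042.
The centroid is at the centre, 0.65 m below the top of the plate, so y_c = 0.74 + 0.65 = 1.39 m and h_c = 1.39 × 0.810042 = 1.12596 m.
A = π(0.65)² = 1.32732 m².
Resultant F = γ·h_c·A = 8.40717 × 1.12596 × 1.32732 = 12.5646 kN.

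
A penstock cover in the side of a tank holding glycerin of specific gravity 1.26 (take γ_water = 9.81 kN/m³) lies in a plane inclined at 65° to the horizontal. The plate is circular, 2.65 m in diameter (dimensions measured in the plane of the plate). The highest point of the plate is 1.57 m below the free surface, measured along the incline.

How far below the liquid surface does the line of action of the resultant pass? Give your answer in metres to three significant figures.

h_p = 2.76 m

γ = 1.26 × 9.81 = 12.3606 kN/m³.
Let θ = 65° be the plate's angle to the horizontal; measure y along the incline from where the plane meets the free surface. Vertical depth h = y·sinθ with sinθ = 0.906308.
The centroid is at the centre, 1.325 m below the top of the plate, so y_c = 1.57 + 1.325 = 2.895 m and h_c = 2.895 × 0.906308 = 2.62376 m.
A = π(1.325)² = 5.51546 m².
Resultant F = γ·h_c·A = 12.3606 × 2.62376 × 5.51546 = 178.873 kN.
I_c = πr⁴/4 = π × 1.325⁴/4 = 2.42077 m⁴.
Centre of pressure: y_p = y_c + I_c/(y_c·A) = 2.895 + 2.42077/(2.895 × 5.51546) = 2.895 + 0.151608 = 3.04661 m along the plane.
Vertically, h_p = y_p·sinθ = 3.04661 × 0.906308 = 2.76117 m.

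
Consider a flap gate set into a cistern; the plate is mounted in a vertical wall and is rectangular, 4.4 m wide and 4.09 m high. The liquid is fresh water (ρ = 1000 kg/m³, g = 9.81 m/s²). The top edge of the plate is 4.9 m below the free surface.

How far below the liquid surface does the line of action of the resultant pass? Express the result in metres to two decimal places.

γ = ρg = 1000 × 9.81 = 9810 N/m³ = 9.81 kN/m³.
The centroid lies 4.09/2 = 2.045 m below the top edge, so the centroid depth is h_c = 4.9 + 2.045 = 6.945 m.
A = 4.4 × 4.09 = 17.996 m².
Resultant F = γ·h_c·A = 9.81 × 6.945 × 17.996 = 1226.08 kN.
I_c = b·h³/12 = 4.4 × 4.09³/12 = 25.0866 m⁴.
Centre of pressure: y_p = y_c + I_c/(y_c·A) = 6.945 + 25.0866/(6.945 × 17.996) = 6.945 + 0.200721 = 7.14572 m along the plane.

h_p = 7.15 m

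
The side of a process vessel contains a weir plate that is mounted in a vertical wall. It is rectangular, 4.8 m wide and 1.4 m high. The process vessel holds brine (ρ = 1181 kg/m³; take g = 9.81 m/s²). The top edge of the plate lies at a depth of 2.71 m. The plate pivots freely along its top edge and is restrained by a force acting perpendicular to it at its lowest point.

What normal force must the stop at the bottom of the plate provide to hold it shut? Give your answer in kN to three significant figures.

P ≈ 142 kN

γ = ρg = 1181 × 9.81 / 1000 = 11.58561 kN/m³.
The centroid lies 1.4/2 = 0.7 m below the top edge, so the centroid depth is h_c = 2.71 + 0.7 = 3.41 m.
A = 4.8 × 1.4 = 6.72 m².
Resultant F = γ·h_c·A = 11.58561 × 3.41 × 6.72 = 265.487 kN.
I_c = b·h³/12 = 4.8 × 1.4³/12 = 1.0976 m⁴.
Centre of pressure: y_p = y_c + I_c/(y_c·A) = 3.41 + 1.0976/(3.41 × 6.72) = 3.41 + 0.0478983 = 3.4579 m along the plane.
The resultant acts 0.7 + 0.0478983 = 0.747898 m (along the plate) below the hinge at the top edge, so the moment about the hinge is M = F × 0.747898 = 265.487 × 0.747898 = 198.557 kN·m.
A normal force at the bottom, 1.4 m from the hinge, must supply this moment: P = 198.557/1.4 = 141.826 kN.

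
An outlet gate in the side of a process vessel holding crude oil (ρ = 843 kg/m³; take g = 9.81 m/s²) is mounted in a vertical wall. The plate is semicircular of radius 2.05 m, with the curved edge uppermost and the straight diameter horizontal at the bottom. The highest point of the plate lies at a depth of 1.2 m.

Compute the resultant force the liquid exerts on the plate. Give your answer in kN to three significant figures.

γ = ρg = 843 × 9.81 / 1000 = 8.26983 kN/m³.
The centroid lies 4r/(3π) = 0.870047 m above the diameter, so r − 4r/(3π) = 2.05 − 0.870047 = 1.17995 m below the topmost point, so the centroid depth is h_c = 1.2 + 1.17995 = 2.37995 m.
A = πr²/2 = π × 2.05²/2 = 6.60127 m².
Resultant F = γ·h_c·A = 8.26983 × 2.37995 × 6.60127 = 129.925 kN.

F ≈ 130 kN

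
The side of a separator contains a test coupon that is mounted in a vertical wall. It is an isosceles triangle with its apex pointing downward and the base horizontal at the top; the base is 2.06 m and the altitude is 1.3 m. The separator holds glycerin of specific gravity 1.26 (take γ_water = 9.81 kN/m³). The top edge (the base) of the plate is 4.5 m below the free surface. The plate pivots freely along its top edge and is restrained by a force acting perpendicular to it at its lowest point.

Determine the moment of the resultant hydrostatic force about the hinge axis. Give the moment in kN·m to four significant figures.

γ = 1.26 × 9.81 = 12.3606 kN/m³.
With the apex down, the centroid sits h/3 = 1.3/3 = 0.433333 m below the base (the top edge), so the centroid depth is h_c = 4.5 + 0.433333 = 4.93333 m.
A = ½ × 2.06 × 1.3 = 1.339 m².
Resultant F = γ·h_c·A = 12.3606 × 4.93333 × 1.339 = 81.6508 kN.
I_c = b·h³/36 = 2.06 × 1.3³/36 = 0.125717 m⁴.
Centre of pressure: y_p = y_c + I_c/(y_c·A) = 4.93333 + 0.125717/(4.93333 × 1.339) = 4.93333 + 0.0190315 = 4.95236 m along the plane.
The resultant acts 0.433333 + 0.0190315 = 0.452365 m (along the plate) below the hinge at the top edge, so the moment about the hinge is M = F × 0.452365 = 81.6508 × 0.452365 = 36.936 kN·m.

M ≈ 36.94 kN·m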